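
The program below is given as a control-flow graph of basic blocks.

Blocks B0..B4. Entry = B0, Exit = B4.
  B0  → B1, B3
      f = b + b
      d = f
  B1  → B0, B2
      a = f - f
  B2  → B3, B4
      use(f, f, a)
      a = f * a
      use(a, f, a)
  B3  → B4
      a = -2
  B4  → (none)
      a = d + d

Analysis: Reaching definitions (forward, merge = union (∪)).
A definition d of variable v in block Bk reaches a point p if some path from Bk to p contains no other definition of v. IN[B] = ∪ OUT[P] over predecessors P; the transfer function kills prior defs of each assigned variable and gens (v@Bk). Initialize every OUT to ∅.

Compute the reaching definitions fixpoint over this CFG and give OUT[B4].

Answer: {a@B4, d@B0, f@B0}

Trace:
Converged values:
  B0:  IN={a@B1, d@B0, f@B0}  OUT={a@B1, d@B0, f@B0}
  B1:  IN={a@B1, d@B0, f@B0}  OUT={a@B1, d@B0, f@B0}
  B2:  IN={a@B1, d@B0, f@B0}  OUT={a@B2, d@B0, f@B0}
  B3:  IN={a@B1, a@B2, d@B0, f@B0}  OUT={a@B3, d@B0, f@B0}
  B4:  IN={a@B2, a@B3, d@B0, f@B0}  OUT={a@B4, d@B0, f@B0}

Merge at B4: IN[B4] = OUT[B2] ⊔ OUT[B3] = {a@B2, a@B3, d@B0, f@B0}
Applying B4's transfer function to that IN value gives OUT[B4] (row B4 above).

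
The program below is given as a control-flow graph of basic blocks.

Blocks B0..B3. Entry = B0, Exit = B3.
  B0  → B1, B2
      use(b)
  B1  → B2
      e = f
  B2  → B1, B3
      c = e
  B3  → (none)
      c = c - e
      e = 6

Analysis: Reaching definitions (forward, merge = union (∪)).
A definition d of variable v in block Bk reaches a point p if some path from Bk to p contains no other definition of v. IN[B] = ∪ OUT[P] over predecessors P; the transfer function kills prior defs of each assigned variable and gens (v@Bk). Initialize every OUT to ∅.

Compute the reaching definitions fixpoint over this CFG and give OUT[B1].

Fixpoint table:
  B0:  IN={}  OUT={}
  B1:  IN={c@B2, e@B1}  OUT={c@B2, e@B1}
  B2:  IN={c@B2, e@B1}  OUT={c@B2, e@B1}
  B3:  IN={c@B2, e@B1}  OUT={c@B3, e@B3}

Merge at B1: IN[B1] = OUT[B0] ⊔ OUT[B2] = {c@B2, e@B1}
Applying B1's transfer function to that IN value gives OUT[B1] (row B1 above).

Answer: {c@B2, e@B1}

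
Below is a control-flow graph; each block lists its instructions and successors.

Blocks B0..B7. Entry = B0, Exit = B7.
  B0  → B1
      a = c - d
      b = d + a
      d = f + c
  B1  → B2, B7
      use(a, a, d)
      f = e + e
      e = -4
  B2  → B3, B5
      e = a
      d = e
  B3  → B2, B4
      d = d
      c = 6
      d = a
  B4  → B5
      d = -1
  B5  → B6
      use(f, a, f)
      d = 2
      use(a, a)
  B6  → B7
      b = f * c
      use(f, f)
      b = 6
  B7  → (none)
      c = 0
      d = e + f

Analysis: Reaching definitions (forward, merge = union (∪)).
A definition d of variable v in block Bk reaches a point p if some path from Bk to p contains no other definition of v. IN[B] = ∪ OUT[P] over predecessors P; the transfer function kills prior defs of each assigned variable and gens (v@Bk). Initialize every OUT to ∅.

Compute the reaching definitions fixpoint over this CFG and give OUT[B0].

Converged values:
  B0:  IN={}  OUT={a@B0, b@B0, d@B0}
  B1:  IN={a@B0, b@B0, d@B0}  OUT={a@B0, b@B0, d@B0, e@B1, f@B1}
  B2:  IN={a@B0, b@B0, c@B3, d@B0, d@B3, e@B1, e@B2, f@B1}  OUT={a@B0, b@B0, c@B3, d@B2, e@B2, f@B1}
  B3:  IN={a@B0, b@B0, c@B3, d@B2, e@B2, f@B1}  OUT={a@B0, b@B0, c@B3, d@B3, e@B2, f@B1}
  B4:  IN={a@B0, b@B0, c@B3, d@B3, e@B2, f@B1}  OUT={a@B0, b@B0, c@B3, d@B4, e@B2, f@B1}
  B5:  IN={a@B0, b@B0, c@B3, d@B2, d@B4, e@B2, f@B1}  OUT={a@B0, b@B0, c@B3, d@B5, e@B2, f@B1}
  B6:  IN={a@B0, b@B0, c@B3, d@B5, e@B2, f@B1}  OUT={a@B0, b@B6, c@B3, d@B5, e@B2, f@B1}
  B7:  IN={a@B0, b@B0, b@B6, c@B3, d@B0, d@B5, e@B1, e@B2, f@B1}  OUT={a@B0, b@B0, b@B6, c@B7, d@B7, e@B1, e@B2, f@B1}

B0 is the boundary node: IN[B0] = {}
Applying B0's transfer function to that IN value gives OUT[B0] (row B0 above).

Answer: {a@B0, b@B0, d@B0}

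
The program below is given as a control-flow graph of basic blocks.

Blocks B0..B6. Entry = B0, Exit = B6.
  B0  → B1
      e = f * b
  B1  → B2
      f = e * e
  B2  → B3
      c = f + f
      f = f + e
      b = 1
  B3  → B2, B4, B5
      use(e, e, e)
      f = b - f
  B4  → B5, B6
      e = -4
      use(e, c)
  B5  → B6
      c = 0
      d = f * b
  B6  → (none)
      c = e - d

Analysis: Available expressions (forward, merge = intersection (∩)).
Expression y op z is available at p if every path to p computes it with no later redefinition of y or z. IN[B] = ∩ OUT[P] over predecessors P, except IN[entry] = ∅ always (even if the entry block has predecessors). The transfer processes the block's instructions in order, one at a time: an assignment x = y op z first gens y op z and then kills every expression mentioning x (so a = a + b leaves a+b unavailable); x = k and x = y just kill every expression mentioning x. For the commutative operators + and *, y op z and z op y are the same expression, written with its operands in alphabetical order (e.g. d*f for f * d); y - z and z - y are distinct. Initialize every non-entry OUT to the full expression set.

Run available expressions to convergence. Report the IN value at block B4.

Answer: {e*e}

Trace:
Fixpoint table:
  B0:  IN={}  OUT={b*f}
  B1:  IN={b*f}  OUT={e*e}
  B2:  IN={e*e}  OUT={e*e}
  B3:  IN={e*e}  OUT={e*e}
  B4:  IN={e*e}  OUT={}
  B5:  IN={}  OUT={b*f}
  B6:  IN={}  OUT={e-d}

Merge at B4: IN[B4] = OUT[B3] = {e*e}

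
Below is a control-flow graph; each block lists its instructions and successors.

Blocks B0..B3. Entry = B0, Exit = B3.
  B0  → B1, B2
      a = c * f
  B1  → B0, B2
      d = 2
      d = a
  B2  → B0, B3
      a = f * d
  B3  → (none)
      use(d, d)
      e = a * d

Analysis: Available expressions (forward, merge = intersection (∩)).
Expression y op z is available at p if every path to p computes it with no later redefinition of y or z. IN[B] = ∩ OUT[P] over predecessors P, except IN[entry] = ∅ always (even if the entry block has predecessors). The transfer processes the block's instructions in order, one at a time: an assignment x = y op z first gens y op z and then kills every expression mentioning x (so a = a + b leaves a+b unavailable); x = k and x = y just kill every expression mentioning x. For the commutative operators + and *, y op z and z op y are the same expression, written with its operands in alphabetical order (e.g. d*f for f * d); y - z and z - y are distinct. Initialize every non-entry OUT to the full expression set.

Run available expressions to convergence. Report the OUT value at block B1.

Fixpoint table:
  B0: | IN={} | OUT={c*f}
  B1: | IN={c*f} | OUT={c*f}
  B2: | IN={c*f} | OUT={c*f, d*f}
  B3: | IN={c*f, d*f} | OUT={a*d, c*f, d*f}

Merge at B1: IN[B1] = OUT[B0] = {c*f}
Applying B1's transfer function to that IN value gives OUT[B1] (row B1 above).

Answer: {c*f}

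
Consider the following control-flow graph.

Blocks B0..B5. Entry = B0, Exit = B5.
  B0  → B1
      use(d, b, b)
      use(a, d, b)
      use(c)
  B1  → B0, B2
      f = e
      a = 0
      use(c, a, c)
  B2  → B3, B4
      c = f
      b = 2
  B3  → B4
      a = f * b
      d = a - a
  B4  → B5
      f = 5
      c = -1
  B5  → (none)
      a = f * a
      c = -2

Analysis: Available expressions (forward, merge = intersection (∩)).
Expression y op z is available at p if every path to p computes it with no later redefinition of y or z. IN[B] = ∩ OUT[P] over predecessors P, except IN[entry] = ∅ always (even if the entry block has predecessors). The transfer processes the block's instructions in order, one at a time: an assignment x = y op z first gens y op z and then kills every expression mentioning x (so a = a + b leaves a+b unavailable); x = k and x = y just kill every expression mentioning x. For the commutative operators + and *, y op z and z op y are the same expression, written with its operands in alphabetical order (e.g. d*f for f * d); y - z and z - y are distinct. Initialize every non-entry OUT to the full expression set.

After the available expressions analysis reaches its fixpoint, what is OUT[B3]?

Answer: {a-a, b*f}

Working:
Converged values:
  B0:  IN={}  OUT={}
  B1:  IN={}  OUT={}
  B2:  IN={}  OUT={}
  B3:  IN={}  OUT={a-a, b*f}
  B4:  IN={}  OUT={}
  B5:  IN={}  OUT={}

Merge at B3: IN[B3] = OUT[B2] = {}
Applying B3's transfer function to that IN value gives OUT[B3] (row B3 above).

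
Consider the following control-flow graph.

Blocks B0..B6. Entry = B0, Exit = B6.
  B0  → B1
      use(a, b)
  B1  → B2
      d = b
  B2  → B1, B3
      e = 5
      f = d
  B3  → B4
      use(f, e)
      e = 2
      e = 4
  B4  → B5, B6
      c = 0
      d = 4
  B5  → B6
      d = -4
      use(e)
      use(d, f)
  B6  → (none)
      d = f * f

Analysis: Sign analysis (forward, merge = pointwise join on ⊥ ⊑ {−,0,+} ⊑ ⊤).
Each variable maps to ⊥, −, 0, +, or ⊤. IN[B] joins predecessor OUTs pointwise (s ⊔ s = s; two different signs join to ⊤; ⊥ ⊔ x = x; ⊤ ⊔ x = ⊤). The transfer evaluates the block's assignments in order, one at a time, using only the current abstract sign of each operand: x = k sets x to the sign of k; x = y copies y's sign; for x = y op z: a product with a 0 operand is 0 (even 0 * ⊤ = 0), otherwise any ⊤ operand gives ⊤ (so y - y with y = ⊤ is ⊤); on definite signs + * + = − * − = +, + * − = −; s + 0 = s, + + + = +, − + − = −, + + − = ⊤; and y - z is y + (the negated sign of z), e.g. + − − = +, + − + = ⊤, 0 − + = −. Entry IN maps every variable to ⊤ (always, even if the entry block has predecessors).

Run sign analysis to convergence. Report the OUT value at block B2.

Answer: {a: ⊤, b: ⊤, c: ⊤, d: ⊤, e: +, f: ⊤}

Trace:
Per-block solution:
  B0:  IN=(all ⊤)  OUT=(all ⊤)
  B1:  IN=(all ⊤)  OUT=(all ⊤)
  B2:  IN=(all ⊤)  OUT={e:+; rest ⊤}
  B3:  IN={e:+; rest ⊤}  OUT={e:+; rest ⊤}
  B4:  IN={e:+; rest ⊤}  OUT={c:0, d:+, e:+; rest ⊤}
  B5:  IN={c:0, d:+, e:+; rest ⊤}  OUT={c:0, d:-, e:+; rest ⊤}
  B6:  IN={c:0, e:+; rest ⊤}  OUT={c:0, e:+; rest ⊤}

Merge at B2: IN[B2] = OUT[B1] = {a: ⊤, b: ⊤, c: ⊤, d: ⊤, e: ⊤, f: ⊤}
Applying B2's transfer function to that IN value gives OUT[B2] (row B2 above).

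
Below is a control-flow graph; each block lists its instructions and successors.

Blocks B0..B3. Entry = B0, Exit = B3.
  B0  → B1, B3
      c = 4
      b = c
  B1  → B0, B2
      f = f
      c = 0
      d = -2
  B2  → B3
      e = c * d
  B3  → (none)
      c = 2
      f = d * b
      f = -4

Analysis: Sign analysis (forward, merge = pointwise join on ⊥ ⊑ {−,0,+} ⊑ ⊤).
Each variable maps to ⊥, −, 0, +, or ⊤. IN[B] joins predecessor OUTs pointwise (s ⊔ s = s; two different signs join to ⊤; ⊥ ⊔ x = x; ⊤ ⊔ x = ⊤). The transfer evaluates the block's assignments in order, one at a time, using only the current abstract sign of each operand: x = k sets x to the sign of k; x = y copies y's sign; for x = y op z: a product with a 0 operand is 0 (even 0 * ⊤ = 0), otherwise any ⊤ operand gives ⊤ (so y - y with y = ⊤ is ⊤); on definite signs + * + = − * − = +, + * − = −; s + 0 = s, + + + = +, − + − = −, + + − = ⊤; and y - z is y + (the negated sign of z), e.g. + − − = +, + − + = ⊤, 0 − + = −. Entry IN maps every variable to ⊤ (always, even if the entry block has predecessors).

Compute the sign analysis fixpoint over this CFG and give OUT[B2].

Answer: {a: ⊤, b: +, c: 0, d: -, e: 0, f: ⊤}

Working:
Fixpoint table:
  B0:   IN=(all ⊤)   OUT={b:+, c:+; rest ⊤}
  B1:   IN={b:+, c:+; rest ⊤}   OUT={b:+, c:0, d:-; rest ⊤}
  B2:   IN={b:+, c:0, d:-; rest ⊤}   OUT={b:+, c:0, d:-, e:0; rest ⊤}
  B3:   IN={b:+; rest ⊤}   OUT={b:+, c:+, f:-; rest ⊤}

Merge at B2: IN[B2] = OUT[B1] = {a: ⊤, b: +, c: 0, d: -, e: ⊤, f: ⊤}
Applying B2's transfer function to that IN value gives OUT[B2] (row B2 above).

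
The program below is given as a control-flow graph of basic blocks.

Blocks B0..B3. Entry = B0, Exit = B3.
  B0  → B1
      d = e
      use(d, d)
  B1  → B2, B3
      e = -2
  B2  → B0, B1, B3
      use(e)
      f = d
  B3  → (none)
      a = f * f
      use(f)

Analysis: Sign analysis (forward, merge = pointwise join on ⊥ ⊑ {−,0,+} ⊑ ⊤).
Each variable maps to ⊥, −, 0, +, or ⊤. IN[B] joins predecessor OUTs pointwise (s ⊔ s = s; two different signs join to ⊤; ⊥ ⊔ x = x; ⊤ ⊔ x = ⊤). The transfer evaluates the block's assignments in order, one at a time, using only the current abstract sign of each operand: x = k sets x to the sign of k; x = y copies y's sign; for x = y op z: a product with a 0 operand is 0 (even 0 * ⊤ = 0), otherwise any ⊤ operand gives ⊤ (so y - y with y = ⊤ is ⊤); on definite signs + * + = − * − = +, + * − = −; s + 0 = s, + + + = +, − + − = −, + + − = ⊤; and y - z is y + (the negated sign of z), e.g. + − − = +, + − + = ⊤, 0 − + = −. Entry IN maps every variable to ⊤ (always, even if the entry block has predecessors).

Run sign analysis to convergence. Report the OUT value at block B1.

Fixpoint table:
  B0:  IN=(all ⊤)  OUT=(all ⊤)
  B1:  IN=(all ⊤)  OUT={e:-; rest ⊤}
  B2:  IN={e:-; rest ⊤}  OUT={e:-; rest ⊤}
  B3:  IN={e:-; rest ⊤}  OUT={e:-; rest ⊤}

Merge at B1: IN[B1] = OUT[B0] ⊔ OUT[B2] = {a: ⊤, b: ⊤, c: ⊤, d: ⊤, e: ⊤, f: ⊤}
Applying B1's transfer function to that IN value gives OUT[B1] (row B1 above).

Answer: {a: ⊤, b: ⊤, c: ⊤, d: ⊤, e: -, f: ⊤}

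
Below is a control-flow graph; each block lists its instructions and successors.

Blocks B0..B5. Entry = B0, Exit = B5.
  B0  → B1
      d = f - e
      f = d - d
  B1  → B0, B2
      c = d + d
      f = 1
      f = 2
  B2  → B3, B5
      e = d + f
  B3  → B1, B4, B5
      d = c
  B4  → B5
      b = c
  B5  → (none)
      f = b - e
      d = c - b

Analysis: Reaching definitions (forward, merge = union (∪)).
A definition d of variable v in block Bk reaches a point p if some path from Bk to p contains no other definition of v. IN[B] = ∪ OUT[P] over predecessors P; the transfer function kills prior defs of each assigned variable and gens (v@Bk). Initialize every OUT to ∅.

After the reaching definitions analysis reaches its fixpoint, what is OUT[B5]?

Answer: {b@B4, c@B1, d@B5, e@B2, f@B5}

Trace:
Fixpoint table:
  B0: | IN={c@B1, d@B0, d@B3, e@B2, f@B1} | OUT={c@B1, d@B0, e@B2, f@B0}
  B1: | IN={c@B1, d@B0, d@B3, e@B2, f@B0, f@B1} | OUT={c@B1, d@B0, d@B3, e@B2, f@B1}
  B2: | IN={c@B1, d@B0, d@B3, e@B2, f@B1} | OUT={c@B1, d@B0, d@B3, e@B2, f@B1}
  B3: | IN={c@B1, d@B0, d@B3, e@B2, f@B1} | OUT={c@B1, d@B3, e@B2, f@B1}
  B4: | IN={c@B1, d@B3, e@B2, f@B1} | OUT={b@B4, c@B1, d@B3, e@B2, f@B1}
  B5: | IN={b@B4, c@B1, d@B0, d@B3, e@B2, f@B1} | OUT={b@B4, c@B1, d@B5, e@B2, f@B5}

Merge at B5: IN[B5] = OUT[B2] ⊔ OUT[B3] ⊔ OUT[B4] = {b@B4, c@B1, d@B0, d@B3, e@B2, f@B1}
Applying B5's transfer function to that IN value gives OUT[B5] (row B5 above).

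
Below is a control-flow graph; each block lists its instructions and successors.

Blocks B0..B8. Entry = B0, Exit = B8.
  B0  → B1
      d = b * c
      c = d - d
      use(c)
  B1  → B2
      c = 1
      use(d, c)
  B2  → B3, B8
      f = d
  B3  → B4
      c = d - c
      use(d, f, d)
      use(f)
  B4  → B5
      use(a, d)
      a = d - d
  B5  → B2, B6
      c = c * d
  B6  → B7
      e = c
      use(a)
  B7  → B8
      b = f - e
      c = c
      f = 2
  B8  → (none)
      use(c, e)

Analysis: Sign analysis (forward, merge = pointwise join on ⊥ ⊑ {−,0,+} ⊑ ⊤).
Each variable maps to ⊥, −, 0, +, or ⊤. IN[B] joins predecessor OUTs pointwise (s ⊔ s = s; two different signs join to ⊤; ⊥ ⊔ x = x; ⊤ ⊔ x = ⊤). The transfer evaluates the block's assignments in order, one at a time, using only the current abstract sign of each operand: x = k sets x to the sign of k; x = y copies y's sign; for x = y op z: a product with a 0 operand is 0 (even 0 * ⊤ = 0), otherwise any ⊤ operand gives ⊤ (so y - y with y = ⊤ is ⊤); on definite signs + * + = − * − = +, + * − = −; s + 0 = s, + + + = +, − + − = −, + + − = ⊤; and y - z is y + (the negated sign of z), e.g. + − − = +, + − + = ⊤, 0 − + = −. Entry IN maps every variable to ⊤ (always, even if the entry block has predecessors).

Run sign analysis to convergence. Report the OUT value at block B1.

Answer: {a: ⊤, b: ⊤, c: +, d: ⊤, e: ⊤, f: ⊤}

Derivation:
Per-block solution:
  B0:   IN=(all ⊤)   OUT=(all ⊤)
  B1:   IN=(all ⊤)   OUT={c:+; rest ⊤}
  B2:   IN=(all ⊤)   OUT=(all ⊤)
  B3:   IN=(all ⊤)   OUT=(all ⊤)
  B4:   IN=(all ⊤)   OUT=(all ⊤)
  B5:   IN=(all ⊤)   OUT=(all ⊤)
  B6:   IN=(all ⊤)   OUT=(all ⊤)
  B7:   IN=(all ⊤)   OUT={f:+; rest ⊤}
  B8:   IN=(all ⊤)   OUT=(all ⊤)

Merge at B1: IN[B1] = OUT[B0] = {a: ⊤, b: ⊤, c: ⊤, d: ⊤, e: ⊤, f: ⊤}
Applying B1's transfer function to that IN value gives OUT[B1] (row B1 above).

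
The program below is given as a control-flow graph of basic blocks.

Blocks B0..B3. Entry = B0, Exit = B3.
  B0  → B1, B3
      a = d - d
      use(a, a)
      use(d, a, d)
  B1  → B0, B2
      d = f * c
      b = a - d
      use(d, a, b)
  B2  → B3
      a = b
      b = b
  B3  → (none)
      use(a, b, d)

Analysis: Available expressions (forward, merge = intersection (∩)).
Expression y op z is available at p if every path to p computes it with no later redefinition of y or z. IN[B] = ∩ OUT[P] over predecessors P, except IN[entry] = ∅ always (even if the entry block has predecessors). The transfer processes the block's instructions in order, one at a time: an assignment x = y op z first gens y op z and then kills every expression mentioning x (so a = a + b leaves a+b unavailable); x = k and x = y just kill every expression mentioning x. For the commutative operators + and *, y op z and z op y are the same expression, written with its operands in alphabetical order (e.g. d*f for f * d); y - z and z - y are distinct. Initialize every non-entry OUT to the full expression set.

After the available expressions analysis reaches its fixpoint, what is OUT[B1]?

Answer: {a-d, c*f}

Working:
Per-block solution:
  B0:  IN={}  OUT={d-d}
  B1:  IN={d-d}  OUT={a-d, c*f}
  B2:  IN={a-d, c*f}  OUT={c*f}
  B3:  IN={}  OUT={}

Merge at B1: IN[B1] = OUT[B0] = {d-d}
Applying B1's transfer function to that IN value gives OUT[B1] (row B1 above).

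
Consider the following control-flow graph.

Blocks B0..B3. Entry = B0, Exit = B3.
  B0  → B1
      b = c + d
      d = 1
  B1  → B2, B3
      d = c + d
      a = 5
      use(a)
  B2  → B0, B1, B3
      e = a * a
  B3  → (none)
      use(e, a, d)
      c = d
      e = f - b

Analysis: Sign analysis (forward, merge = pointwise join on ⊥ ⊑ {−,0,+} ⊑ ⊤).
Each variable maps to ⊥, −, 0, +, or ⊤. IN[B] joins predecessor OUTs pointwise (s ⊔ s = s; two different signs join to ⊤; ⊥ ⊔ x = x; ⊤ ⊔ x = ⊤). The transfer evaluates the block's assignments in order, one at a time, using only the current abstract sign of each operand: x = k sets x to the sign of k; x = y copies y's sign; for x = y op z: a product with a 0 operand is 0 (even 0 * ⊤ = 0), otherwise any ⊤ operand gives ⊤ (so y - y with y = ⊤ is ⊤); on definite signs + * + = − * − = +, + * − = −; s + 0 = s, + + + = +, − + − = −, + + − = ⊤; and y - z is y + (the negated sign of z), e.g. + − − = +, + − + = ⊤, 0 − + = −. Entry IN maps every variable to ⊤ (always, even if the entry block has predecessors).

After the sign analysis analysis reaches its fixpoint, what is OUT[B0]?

Converged values:
  B0:  IN=(all ⊤)  OUT={d:+; rest ⊤}
  B1:  IN=(all ⊤)  OUT={a:+; rest ⊤}
  B2:  IN={a:+; rest ⊤}  OUT={a:+, e:+; rest ⊤}
  B3:  IN={a:+; rest ⊤}  OUT={a:+; rest ⊤}

Merge at B0 (entry node, so the boundary value (all ⊤) is joined with the incoming edge(s)): IN[B0] = (all ⊤) ⊔ OUT[B2] = {a: ⊤, b: ⊤, c: ⊤, d: ⊤, e: ⊤, f: ⊤}
Applying B0's transfer function to that IN value gives OUT[B0] (row B0 above).

Answer: {a: ⊤, b: ⊤, c: ⊤, d: +, e: ⊤, f: ⊤}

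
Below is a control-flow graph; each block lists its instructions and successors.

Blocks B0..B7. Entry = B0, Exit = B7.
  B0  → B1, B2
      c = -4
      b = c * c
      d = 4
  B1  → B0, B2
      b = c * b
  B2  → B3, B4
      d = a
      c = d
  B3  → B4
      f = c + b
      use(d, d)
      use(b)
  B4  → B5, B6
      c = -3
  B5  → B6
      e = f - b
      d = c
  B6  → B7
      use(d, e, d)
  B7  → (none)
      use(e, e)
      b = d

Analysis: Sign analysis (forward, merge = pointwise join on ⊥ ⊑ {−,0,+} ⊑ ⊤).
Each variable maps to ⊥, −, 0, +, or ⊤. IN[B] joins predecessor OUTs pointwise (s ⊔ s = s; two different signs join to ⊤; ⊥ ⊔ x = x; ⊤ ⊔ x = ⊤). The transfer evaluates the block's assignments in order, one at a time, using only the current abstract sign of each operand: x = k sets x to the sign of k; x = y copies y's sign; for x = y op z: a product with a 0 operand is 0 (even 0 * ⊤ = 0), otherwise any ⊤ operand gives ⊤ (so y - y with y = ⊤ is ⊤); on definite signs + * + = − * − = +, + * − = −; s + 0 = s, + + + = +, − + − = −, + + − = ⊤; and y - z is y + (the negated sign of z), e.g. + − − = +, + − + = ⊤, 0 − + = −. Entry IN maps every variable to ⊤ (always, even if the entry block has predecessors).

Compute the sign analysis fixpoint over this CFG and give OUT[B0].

Answer: {a: ⊤, b: +, c: -, d: +, e: ⊤, f: ⊤}

Derivation:
Per-block solution:
  B0: | IN=(all ⊤) | OUT={b:+, c:-, d:+; rest ⊤}
  B1: | IN={b:+, c:-, d:+; rest ⊤} | OUT={b:-, c:-, d:+; rest ⊤}
  B2: | IN={c:-, d:+; rest ⊤} | OUT=(all ⊤)
  B3: | IN=(all ⊤) | OUT=(all ⊤)
  B4: | IN=(all ⊤) | OUT={c:-; rest ⊤}
  B5: | IN={c:-; rest ⊤} | OUT={c:-, d:-; rest ⊤}
  B6: | IN={c:-; rest ⊤} | OUT={c:-; rest ⊤}
  B7: | IN={c:-; rest ⊤} | OUT={c:-; rest ⊤}

Merge at B0 (entry node, so the boundary value (all ⊤) is joined with the incoming edge(s)): IN[B0] = (all ⊤) ⊔ OUT[B1] = {a: ⊤, b: ⊤, c: ⊤, d: ⊤, e: ⊤, f: ⊤}
Applying B0's transfer function to that IN value gives OUT[B0] (row B0 above).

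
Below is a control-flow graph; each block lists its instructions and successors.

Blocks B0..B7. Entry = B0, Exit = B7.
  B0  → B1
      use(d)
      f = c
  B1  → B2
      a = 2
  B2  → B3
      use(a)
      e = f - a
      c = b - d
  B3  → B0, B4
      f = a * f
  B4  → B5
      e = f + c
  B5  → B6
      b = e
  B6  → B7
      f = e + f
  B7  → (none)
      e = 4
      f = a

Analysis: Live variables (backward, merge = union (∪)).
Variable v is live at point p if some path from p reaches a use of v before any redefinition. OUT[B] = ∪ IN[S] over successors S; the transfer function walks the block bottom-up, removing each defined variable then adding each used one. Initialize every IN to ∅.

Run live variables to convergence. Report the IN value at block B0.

Per-block solution:
  B0:  IN={b, c, d}  OUT={b, d, f}
  B1:  IN={b, d, f}  OUT={a, b, d, f}
  B2:  IN={a, b, d, f}  OUT={a, b, c, d, f}
  B3:  IN={a, b, c, d, f}  OUT={a, b, c, d, f}
  B4:  IN={a, c, f}  OUT={a, e, f}
  B5:  IN={a, e, f}  OUT={a, e, f}
  B6:  IN={a, e, f}  OUT={a}
  B7:  IN={a}  OUT={}

Merge at B0: OUT[B0] = IN[B1] = {b, d, f}
Applying B0's transfer function to that OUT value gives IN[B0] (row B0 above).

Answer: {b, c, d}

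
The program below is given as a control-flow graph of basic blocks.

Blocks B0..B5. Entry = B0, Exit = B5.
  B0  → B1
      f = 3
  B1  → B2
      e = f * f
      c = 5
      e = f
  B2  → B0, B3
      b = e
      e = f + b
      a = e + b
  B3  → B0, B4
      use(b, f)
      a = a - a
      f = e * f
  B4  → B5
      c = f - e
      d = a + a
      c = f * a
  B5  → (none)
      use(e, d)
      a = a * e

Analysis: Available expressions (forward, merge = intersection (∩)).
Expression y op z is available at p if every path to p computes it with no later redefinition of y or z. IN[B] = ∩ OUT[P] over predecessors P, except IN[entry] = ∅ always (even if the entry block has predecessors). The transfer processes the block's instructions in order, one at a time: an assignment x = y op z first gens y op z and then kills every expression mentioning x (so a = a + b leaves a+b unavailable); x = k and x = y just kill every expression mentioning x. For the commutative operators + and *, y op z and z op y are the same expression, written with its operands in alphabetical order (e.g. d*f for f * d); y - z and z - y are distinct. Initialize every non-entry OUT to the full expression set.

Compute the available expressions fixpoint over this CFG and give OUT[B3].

Answer: {b+e}

Trace:
Converged values:
  B0:   IN={}   OUT={}
  B1:   IN={}   OUT={f*f}
  B2:   IN={f*f}   OUT={b+e, b+f, f*f}
  B3:   IN={b+e, b+f, f*f}   OUT={b+e}
  B4:   IN={b+e}   OUT={a*f, a+a, b+e, f-e}
  B5:   IN={a*f, a+a, b+e, f-e}   OUT={b+e, f-e}

Merge at B3: IN[B3] = OUT[B2] = {b+e, b+f, f*f}
Applying B3's transfer function to that IN value gives OUT[B3] (row B3 above).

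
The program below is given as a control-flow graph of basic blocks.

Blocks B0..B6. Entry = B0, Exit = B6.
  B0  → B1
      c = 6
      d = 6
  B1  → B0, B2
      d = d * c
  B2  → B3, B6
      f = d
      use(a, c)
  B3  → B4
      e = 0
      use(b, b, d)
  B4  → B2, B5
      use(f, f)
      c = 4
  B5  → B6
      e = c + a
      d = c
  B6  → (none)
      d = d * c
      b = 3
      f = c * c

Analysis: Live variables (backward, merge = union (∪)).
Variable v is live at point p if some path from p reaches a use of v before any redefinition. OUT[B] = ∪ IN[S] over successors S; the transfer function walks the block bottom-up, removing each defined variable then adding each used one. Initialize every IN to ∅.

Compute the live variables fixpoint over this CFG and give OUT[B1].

Converged values:
  B0:  IN={a, b}  OUT={a, b, c, d}
  B1:  IN={a, b, c, d}  OUT={a, b, c, d}
  B2:  IN={a, b, c, d}  OUT={a, b, c, d, f}
  B3:  IN={a, b, d, f}  OUT={a, b, d, f}
  B4:  IN={a, b, d, f}  OUT={a, b, c, d}
  B5:  IN={a, c}  OUT={c, d}
  B6:  IN={c, d}  OUT={}

Merge at B1: OUT[B1] = IN[B0] ⊔ IN[B2] = {a, b, c, d}

Answer: {a, b, c, d}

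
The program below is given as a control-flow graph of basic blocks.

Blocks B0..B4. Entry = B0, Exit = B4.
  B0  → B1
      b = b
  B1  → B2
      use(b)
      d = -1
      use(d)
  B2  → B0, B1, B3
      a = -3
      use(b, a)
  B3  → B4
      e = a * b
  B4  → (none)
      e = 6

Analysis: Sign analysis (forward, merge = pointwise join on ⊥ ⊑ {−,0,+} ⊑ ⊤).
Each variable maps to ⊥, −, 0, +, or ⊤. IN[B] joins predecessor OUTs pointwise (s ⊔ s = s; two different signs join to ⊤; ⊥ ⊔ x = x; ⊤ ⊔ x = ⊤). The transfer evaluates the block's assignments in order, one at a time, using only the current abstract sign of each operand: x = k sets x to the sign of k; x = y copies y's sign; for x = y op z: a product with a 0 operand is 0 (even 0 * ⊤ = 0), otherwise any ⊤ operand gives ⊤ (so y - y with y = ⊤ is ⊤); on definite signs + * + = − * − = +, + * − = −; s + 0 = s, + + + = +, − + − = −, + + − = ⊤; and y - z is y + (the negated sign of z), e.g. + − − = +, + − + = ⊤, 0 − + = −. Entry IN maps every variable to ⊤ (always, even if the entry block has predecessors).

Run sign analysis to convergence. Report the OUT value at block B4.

Answer: {a: -, b: ⊤, c: ⊤, d: -, e: +, f: ⊤}

Working:
Fixpoint table:
  B0:  IN=(all ⊤)  OUT=(all ⊤)
  B1:  IN=(all ⊤)  OUT={d:-; rest ⊤}
  B2:  IN={d:-; rest ⊤}  OUT={a:-, d:-; rest ⊤}
  B3:  IN={a:-, d:-; rest ⊤}  OUT={a:-, d:-; rest ⊤}
  B4:  IN={a:-, d:-; rest ⊤}  OUT={a:-, d:-, e:+; rest ⊤}

Merge at B4: IN[B4] = OUT[B3] = {a: -, b: ⊤, c: ⊤, d: -, e: ⊤, f: ⊤}
Applying B4's transfer function to that IN value gives OUT[B4] (row B4 above).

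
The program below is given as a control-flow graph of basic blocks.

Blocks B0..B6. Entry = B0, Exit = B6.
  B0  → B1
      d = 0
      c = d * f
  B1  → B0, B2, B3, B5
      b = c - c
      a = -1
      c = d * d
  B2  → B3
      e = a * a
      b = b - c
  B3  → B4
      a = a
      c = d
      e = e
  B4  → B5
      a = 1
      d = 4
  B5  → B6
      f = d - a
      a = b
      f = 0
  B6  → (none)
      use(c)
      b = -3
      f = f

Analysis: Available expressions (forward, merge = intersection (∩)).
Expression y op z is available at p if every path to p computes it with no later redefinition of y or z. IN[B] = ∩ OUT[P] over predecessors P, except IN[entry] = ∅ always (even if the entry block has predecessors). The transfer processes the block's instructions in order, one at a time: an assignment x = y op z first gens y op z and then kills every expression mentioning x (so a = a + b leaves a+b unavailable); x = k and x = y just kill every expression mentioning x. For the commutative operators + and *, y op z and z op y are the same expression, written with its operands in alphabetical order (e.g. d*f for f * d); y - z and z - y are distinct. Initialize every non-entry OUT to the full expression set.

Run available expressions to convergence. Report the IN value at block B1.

Answer: {d*f}

Trace:
Per-block solution:
  B0:   IN={}   OUT={d*f}
  B1:   IN={d*f}   OUT={d*d, d*f}
  B2:   IN={d*d, d*f}   OUT={a*a, d*d, d*f}
  B3:   IN={d*d, d*f}   OUT={d*d, d*f}
  B4:   IN={d*d, d*f}   OUT={}
  B5:   IN={}   OUT={}
  B6:   IN={}   OUT={}

Merge at B1: IN[B1] = OUT[B0] = {d*f}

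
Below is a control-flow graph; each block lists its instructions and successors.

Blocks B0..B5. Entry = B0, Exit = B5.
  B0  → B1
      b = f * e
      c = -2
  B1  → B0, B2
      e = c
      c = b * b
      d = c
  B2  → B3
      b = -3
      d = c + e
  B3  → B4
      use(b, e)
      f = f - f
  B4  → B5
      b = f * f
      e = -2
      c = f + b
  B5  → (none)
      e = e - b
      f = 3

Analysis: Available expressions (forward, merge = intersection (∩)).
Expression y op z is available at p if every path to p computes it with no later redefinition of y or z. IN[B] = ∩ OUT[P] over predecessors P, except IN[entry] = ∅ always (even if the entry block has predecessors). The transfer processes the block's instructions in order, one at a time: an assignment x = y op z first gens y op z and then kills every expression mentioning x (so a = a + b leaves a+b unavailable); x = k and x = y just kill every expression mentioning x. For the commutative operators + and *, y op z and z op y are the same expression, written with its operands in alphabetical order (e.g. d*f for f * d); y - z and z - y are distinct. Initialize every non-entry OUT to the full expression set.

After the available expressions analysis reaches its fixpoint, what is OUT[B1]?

Answer: {b*b}

Derivation:
Fixpoint table:
  B0:   IN={}   OUT={e*f}
  B1:   IN={e*f}   OUT={b*b}
  B2:   IN={b*b}   OUT={c+e}
  B3:   IN={c+e}   OUT={c+e}
  B4:   IN={c+e}   OUT={b+f, f*f}
  B5:   IN={b+f, f*f}   OUT={}

Merge at B1: IN[B1] = OUT[B0] = {e*f}
Applying B1's transfer function to that IN value gives OUT[B1] (row B1 above).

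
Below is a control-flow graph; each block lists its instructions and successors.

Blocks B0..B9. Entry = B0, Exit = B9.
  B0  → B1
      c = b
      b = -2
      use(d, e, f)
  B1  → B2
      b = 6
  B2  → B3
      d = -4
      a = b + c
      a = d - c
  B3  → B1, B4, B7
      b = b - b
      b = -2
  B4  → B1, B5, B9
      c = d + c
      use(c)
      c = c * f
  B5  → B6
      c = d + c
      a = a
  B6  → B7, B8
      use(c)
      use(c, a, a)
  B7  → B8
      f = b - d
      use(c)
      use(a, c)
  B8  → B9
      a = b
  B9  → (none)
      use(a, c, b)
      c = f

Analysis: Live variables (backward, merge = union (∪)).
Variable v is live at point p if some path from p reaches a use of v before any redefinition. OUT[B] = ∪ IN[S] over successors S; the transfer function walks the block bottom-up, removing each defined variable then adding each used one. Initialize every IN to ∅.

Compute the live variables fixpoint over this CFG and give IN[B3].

Answer: {a, b, c, d, f}

Trace:
Per-block solution:
  B0: | IN={b, d, e, f} | OUT={c, f}
  B1: | IN={c, f} | OUT={b, c, f}
  B2: | IN={b, c, f} | OUT={a, b, c, d, f}
  B3: | IN={a, b, c, d, f} | OUT={a, b, c, d, f}
  B4: | IN={a, b, c, d, f} | OUT={a, b, c, d, f}
  B5: | IN={a, b, c, d, f} | OUT={a, b, c, d, f}
  B6: | IN={a, b, c, d, f} | OUT={a, b, c, d, f}
  B7: | IN={a, b, c, d} | OUT={b, c, f}
  B8: | IN={b, c, f} | OUT={a, b, c, f}
  B9: | IN={a, b, c, f} | OUT={}

Merge at B3: OUT[B3] = IN[B1] ⊔ IN[B4] ⊔ IN[B7] = {a, b, c, d, f}
Applying B3's transfer function to that OUT value gives IN[B3] (row B3 above).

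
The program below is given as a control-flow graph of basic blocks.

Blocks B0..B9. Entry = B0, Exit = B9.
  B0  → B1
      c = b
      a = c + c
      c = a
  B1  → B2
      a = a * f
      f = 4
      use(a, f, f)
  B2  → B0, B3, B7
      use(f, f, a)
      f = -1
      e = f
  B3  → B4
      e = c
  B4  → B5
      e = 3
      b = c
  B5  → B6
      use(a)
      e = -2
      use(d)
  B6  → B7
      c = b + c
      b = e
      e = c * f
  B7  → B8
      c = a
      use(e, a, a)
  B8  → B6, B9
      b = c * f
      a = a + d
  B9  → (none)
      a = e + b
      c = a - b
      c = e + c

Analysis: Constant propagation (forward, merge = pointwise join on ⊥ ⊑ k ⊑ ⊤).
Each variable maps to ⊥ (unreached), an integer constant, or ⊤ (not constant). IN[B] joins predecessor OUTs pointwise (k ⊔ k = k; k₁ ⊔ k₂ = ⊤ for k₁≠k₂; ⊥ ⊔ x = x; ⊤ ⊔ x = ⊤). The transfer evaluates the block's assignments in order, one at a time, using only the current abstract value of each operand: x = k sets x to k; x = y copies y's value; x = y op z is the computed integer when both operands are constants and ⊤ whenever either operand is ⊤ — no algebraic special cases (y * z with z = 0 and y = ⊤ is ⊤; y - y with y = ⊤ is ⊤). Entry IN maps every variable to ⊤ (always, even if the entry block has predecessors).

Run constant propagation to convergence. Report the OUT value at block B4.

Answer: {a: ⊤, b: ⊤, c: ⊤, d: ⊤, e: 3, f: -1}

Trace:
Fixpoint table:
  B0:   IN=(all ⊤)   OUT=(all ⊤)
  B1:   IN=(all ⊤)   OUT={f:4; rest ⊤}
  B2:   IN={f:4; rest ⊤}   OUT={e:-1, f:-1; rest ⊤}
  B3:   IN={e:-1, f:-1; rest ⊤}   OUT={f:-1; rest ⊤}
  B4:   IN={f:-1; rest ⊤}   OUT={e:3, f:-1; rest ⊤}
  B5:   IN={e:3, f:-1; rest ⊤}   OUT={e:-2, f:-1; rest ⊤}
  B6:   IN={f:-1; rest ⊤}   OUT={f:-1; rest ⊤}
  B7:   IN={f:-1; rest ⊤}   OUT={f:-1; rest ⊤}
  B8:   IN={f:-1; rest ⊤}   OUT={f:-1; rest ⊤}
  B9:   IN={f:-1; rest ⊤}   OUT={f:-1; rest ⊤}

Merge at B4: IN[B4] = OUT[B3] = {a: ⊤, b: ⊤, c: ⊤, d: ⊤, e: ⊤, f: -1}
Applying B4's transfer function to that IN value gives OUT[B4] (row B4 above).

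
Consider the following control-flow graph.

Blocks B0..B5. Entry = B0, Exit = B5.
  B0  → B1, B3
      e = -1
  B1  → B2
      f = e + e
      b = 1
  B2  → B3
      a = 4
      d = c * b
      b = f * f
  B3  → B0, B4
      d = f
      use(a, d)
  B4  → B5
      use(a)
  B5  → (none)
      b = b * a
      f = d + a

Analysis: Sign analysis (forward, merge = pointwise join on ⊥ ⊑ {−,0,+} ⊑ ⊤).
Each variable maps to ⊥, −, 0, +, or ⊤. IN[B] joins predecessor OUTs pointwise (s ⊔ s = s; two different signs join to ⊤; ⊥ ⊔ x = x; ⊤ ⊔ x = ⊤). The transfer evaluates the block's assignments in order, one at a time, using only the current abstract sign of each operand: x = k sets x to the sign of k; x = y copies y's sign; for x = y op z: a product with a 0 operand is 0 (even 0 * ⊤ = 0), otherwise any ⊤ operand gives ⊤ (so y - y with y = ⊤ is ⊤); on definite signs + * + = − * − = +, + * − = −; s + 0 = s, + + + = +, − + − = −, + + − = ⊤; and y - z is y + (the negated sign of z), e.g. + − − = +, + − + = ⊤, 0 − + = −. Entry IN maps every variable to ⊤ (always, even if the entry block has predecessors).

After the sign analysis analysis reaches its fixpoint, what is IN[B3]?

Answer: {a: ⊤, b: ⊤, c: ⊤, d: ⊤, e: -, f: ⊤}

Trace:
Converged values:
  B0:  IN=(all ⊤)  OUT={e:-; rest ⊤}
  B1:  IN={e:-; rest ⊤}  OUT={b:+, e:-, f:-; rest ⊤}
  B2:  IN={b:+, e:-, f:-; rest ⊤}  OUT={a:+, b:+, e:-, f:-; rest ⊤}
  B3:  IN={e:-; rest ⊤}  OUT={e:-; rest ⊤}
  B4:  IN={e:-; rest ⊤}  OUT={e:-; rest ⊤}
  B5:  IN={e:-; rest ⊤}  OUT={e:-; rest ⊤}

Merge at B3: IN[B3] = OUT[B0] ⊔ OUT[B2] = {a: ⊤, b: ⊤, c: ⊤, d: ⊤, e: -, f: ⊤}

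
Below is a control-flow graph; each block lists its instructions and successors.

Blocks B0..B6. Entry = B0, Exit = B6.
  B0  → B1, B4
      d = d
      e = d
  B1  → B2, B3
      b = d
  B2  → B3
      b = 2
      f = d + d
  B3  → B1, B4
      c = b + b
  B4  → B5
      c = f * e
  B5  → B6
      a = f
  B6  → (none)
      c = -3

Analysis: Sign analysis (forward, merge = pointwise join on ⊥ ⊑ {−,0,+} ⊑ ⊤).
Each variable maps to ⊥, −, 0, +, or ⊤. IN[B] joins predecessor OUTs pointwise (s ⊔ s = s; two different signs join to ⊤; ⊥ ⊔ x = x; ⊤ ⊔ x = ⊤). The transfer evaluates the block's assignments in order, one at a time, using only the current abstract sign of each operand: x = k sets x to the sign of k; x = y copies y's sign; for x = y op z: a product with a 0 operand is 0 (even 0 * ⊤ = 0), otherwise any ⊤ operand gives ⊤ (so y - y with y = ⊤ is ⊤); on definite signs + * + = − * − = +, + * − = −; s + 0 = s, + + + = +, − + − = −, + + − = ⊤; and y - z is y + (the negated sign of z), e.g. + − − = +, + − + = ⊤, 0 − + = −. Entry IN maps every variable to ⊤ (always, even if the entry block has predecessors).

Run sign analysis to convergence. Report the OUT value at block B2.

Answer: {a: ⊤, b: +, c: ⊤, d: ⊤, e: ⊤, f: ⊤}

Derivation:
Fixpoint table:
  B0:   IN=(all ⊤)   OUT=(all ⊤)
  B1:   IN=(all ⊤)   OUT=(all ⊤)
  B2:   IN=(all ⊤)   OUT={b:+; rest ⊤}
  B3:   IN=(all ⊤)   OUT=(all ⊤)
  B4:   IN=(all ⊤)   OUT=(all ⊤)
  B5:   IN=(all ⊤)   OUT=(all ⊤)
  B6:   IN=(all ⊤)   OUT={c:-; rest ⊤}

Merge at B2: IN[B2] = OUT[B1] = {a: ⊤, b: ⊤, c: ⊤, d: ⊤, e: ⊤, f: ⊤}
Applying B2's transfer function to that IN value gives OUT[B2] (row B2 above).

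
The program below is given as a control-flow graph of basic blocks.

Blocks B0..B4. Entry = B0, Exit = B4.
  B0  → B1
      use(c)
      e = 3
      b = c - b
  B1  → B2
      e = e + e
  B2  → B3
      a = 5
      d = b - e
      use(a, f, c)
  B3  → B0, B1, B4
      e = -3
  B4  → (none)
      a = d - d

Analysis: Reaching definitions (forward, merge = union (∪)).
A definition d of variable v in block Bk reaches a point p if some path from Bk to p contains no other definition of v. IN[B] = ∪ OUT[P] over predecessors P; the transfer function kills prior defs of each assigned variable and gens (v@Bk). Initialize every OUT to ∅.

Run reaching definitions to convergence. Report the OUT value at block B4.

Converged values:
  B0:  IN={a@B2, b@B0, d@B2, e@B3}  OUT={a@B2, b@B0, d@B2, e@B0}
  B1:  IN={a@B2, b@B0, d@B2, e@B0, e@B3}  OUT={a@B2, b@B0, d@B2, e@B1}
  B2:  IN={a@B2, b@B0, d@B2, e@B1}  OUT={a@B2, b@B0, d@B2, e@B1}
  B3:  IN={a@B2, b@B0, d@B2, e@B1}  OUT={a@B2, b@B0, d@B2, e@B3}
  B4:  IN={a@B2, b@B0, d@B2, e@B3}  OUT={a@B4, b@B0, d@B2, e@B3}

Merge at B4: IN[B4] = OUT[B3] = {a@B2, b@B0, d@B2, e@B3}
Applying B4's transfer function to that IN value gives OUT[B4] (row B4 above).

Answer: {a@B4, b@B0, d@B2, e@B3}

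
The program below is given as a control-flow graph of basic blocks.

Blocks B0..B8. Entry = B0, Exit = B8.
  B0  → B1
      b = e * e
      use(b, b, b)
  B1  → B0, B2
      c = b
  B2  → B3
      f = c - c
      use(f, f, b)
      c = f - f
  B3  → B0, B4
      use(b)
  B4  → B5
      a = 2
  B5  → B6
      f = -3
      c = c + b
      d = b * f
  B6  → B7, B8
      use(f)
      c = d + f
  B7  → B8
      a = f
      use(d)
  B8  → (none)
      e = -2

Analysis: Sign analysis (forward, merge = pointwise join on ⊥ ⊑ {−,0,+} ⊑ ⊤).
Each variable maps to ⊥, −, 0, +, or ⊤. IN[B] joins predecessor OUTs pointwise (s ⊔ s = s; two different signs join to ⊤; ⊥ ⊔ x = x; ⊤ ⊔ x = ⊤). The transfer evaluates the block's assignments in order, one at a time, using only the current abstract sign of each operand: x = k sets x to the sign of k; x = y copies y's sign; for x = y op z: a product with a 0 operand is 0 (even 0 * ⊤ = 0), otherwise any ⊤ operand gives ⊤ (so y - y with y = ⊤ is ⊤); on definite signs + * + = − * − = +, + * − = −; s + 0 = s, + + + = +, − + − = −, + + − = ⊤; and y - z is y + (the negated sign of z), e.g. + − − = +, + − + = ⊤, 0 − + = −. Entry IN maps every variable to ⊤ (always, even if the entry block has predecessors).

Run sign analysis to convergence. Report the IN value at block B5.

Answer: {a: +, b: ⊤, c: ⊤, d: ⊤, e: ⊤, f: ⊤}

Working:
Converged values:
  B0:  IN=(all ⊤)  OUT=(all ⊤)
  B1:  IN=(all ⊤)  OUT=(all ⊤)
  B2:  IN=(all ⊤)  OUT=(all ⊤)
  B3:  IN=(all ⊤)  OUT=(all ⊤)
  B4:  IN=(all ⊤)  OUT={a:+; rest ⊤}
  B5:  IN={a:+; rest ⊤}  OUT={a:+, f:-; rest ⊤}
  B6:  IN={a:+, f:-; rest ⊤}  OUT={a:+, f:-; rest ⊤}
  B7:  IN={a:+, f:-; rest ⊤}  OUT={a:-, f:-; rest ⊤}
  B8:  IN={f:-; rest ⊤}  OUT={e:-, f:-; rest ⊤}

Merge at B5: IN[B5] = OUT[B4] = {a: +, b: ⊤, c: ⊤, d: ⊤, e: ⊤, f: ⊤}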